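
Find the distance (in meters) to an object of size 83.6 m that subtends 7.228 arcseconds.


D = size / theta_rad, theta_rad = 7.228 * pi/(180*3600) = 3.504e-05, D = 2.386e+06

2.386e+06 m


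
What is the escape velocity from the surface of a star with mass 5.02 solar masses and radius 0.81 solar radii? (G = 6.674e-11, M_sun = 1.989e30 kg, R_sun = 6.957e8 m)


M = 5.02 * 1.989e30 kg = 9.98478e+30 kg; R = 0.81 * 6.957e8 m = 5.63517e+08 m. v_esc = sqrt(2GM/R) = sqrt(2 * 6.674e-11 * 9.98478e+30 / 5.63517e+08) = 1.538e+06

1.538e+06 m/s


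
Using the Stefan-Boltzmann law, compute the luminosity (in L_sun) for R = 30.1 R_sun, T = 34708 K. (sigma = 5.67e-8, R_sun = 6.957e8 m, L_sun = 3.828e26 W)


R = 30.1 * 6.957e8 m = 2.094057e+10 m. L = 4*pi*R^2*sigma*T^4 = 4*pi*(2.094057e+10)^2 * 5.67e-8 * 34708^4 = 4.534070576e+32 W. L/L_sun = 4.534070576e+32 / 3.828e26 = 1.184e+06

1.184e+06 L_sun


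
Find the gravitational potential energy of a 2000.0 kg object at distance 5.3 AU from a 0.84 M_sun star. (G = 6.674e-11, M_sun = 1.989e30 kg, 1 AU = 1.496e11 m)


M = 0.84 * 1.989e30 kg = 1.67076e+30 kg; r = 5.3 AU * 1.496e11 m/AU = 7.9288e+11 m. U = -GM*m/r = -(6.674e-11 * 1.67076e+30 * 2000.0) / 7.9288e+11 = -2.813e+11

-2.813e+11 J


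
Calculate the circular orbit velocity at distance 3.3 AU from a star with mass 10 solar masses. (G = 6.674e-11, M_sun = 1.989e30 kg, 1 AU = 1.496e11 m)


v = sqrt(GM/r) = sqrt(6.674e-11 * 1.989e+31 / 4.937e+11) = 51854.6522

51854.6522 m/s


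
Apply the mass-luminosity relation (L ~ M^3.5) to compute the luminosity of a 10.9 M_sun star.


L/L_sun = (M/M_sun)^3.5 = 10.9^3.5 = 4275.5574

4275.5574 L_sun


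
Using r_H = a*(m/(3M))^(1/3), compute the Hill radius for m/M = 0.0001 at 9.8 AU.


r_H = a * (m/3M)^(1/3) = 9.8 * (0.0001/3)^(1/3) = 0.3154

0.3154 AU


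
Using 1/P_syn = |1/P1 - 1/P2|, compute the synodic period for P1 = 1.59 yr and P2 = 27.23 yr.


1/P_syn = |1/P1 - 1/P2| = |1/1.59 - 1/27.23| => P_syn = 1.6886

1.6886 years


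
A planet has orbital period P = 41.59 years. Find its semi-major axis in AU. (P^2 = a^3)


a = P^(2/3) = 41.59^(2/3) = 12.004

12.004 AU


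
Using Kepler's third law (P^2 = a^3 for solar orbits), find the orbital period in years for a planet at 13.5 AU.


P = a^(3/2) = 13.5^1.5 = 49.6022

49.6022 years


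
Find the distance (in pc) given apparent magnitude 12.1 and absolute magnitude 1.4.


d = 10^((m - M + 5)/5) = 10^((12.1 - 1.4 + 5)/5) = 1380.3843

1380.3843 pc


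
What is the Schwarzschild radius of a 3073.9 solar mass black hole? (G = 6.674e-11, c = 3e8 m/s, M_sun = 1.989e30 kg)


M = 3073.9 * 1.989e30 kg = 6.1139871e+33 kg. rs = 2GM/c^2 = 2 * 6.674e-11 * 6.1139871e+33 / (3e8)^2 = 9.068e+06

9.068e+06 m


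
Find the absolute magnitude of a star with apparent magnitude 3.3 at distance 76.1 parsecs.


M = m - 5*log10(d) + 5 = 3.3 - 5*log10(76.1) + 5 = -1.1069

-1.1069


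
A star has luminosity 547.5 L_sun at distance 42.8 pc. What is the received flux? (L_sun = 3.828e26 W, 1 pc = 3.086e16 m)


F = L / (4*pi*d^2) = 2.096e+29 / (4*pi*(1.321e+18)^2) = 9.560e-09

9.560e-09 W/m^2


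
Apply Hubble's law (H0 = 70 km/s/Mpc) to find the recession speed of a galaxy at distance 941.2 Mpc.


v = H0 * d = 70 * 941.2 = 65884.0

65884.0 km/s


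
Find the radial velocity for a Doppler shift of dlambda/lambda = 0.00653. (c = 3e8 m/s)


v = (dlambda/lambda) * c = 0.00653 * 3e8 = 1.959e+06

1.959e+06 m/s


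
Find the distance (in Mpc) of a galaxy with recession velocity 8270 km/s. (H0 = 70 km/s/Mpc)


d = v / H0 = 8270 / 70 = 118.1429

118.1429 Mpc


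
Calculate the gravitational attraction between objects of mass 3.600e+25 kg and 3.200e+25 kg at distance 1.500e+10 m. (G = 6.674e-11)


F = G*m1*m2/r^2 = 6.674e-11 * 3.600e+25 * 3.200e+25 / (1.500e+10)^2 = 6.674e-11 * 1.152e+51 / 2.250e+20 = 3.417e+20

3.417e+20 N


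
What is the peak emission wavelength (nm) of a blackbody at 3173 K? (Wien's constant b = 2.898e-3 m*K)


lam_max = b / T = 2.898e-3 / 3173 = 9.133e-07 m = 913.3312 nm

913.3312 nm


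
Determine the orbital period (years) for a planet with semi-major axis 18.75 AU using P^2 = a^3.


P = a^(3/2) = 18.75^1.5 = 81.1899

81.1899 years


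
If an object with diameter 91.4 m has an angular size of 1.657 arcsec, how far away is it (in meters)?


D = size / theta_rad, theta_rad = 1.657 * pi/(180*3600) = 8.033e-06, D = 1.138e+07

1.138e+07 m


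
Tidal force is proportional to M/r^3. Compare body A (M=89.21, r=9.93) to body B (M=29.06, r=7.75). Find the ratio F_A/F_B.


Ratio = (M1/r1^3) / (M2/r2^3) = (89.21/9.93^3) / (29.06/7.75^3) = 1.4594

1.4594


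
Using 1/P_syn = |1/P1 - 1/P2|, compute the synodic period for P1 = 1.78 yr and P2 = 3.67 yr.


1/P_syn = |1/P1 - 1/P2| = |1/1.78 - 1/3.67| => P_syn = 3.4564

3.4564 years


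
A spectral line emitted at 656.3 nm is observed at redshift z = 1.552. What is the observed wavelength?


lam_obs = lam_emit * (1 + z) = 656.3 * (1 + 1.552) = 1674.8776

1674.8776 nm


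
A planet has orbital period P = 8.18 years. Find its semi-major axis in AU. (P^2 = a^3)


a = P^(2/3) = 8.18^(2/3) = 4.0598

4.0598 AU


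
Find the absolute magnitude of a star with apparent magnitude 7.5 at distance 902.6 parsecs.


M = m - 5*log10(d) + 5 = 7.5 - 5*log10(902.6) + 5 = -2.2775

-2.2775


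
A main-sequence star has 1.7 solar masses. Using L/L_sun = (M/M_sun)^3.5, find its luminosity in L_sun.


L/L_sun = (M/M_sun)^3.5 = 1.7^3.5 = 6.4058

6.4058 L_sun


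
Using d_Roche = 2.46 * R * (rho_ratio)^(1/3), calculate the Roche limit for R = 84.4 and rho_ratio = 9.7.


d_Roche = 2.46 * 84.4 * 9.7^(1/3) = 442.7937

442.7937


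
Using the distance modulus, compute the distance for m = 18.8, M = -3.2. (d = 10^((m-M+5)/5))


d = 10^((m - M + 5)/5) = 10^((18.8 - -3.2 + 5)/5) = 251188.6432

251188.6432 pc


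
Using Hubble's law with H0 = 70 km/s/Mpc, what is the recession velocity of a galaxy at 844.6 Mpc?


v = H0 * d = 70 * 844.6 = 59122.0

59122.0 km/s


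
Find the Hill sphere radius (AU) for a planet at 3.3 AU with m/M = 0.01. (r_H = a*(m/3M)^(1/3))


r_H = a * (m/3M)^(1/3) = 3.3 * (0.01/3)^(1/3) = 0.493

0.493 AU


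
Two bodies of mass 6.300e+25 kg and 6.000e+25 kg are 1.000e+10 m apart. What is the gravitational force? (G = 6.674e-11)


F = G*m1*m2/r^2 = 6.674e-11 * 6.300e+25 * 6.000e+25 / (1.000e+10)^2 = 6.674e-11 * 3.780e+51 / 1.000e+20 = 2.523e+21

2.523e+21 N


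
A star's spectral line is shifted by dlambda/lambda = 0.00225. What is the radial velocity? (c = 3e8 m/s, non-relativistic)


v = (dlambda/lambda) * c = 0.00225 * 3e8 = 675000.0

675000.0 m/s


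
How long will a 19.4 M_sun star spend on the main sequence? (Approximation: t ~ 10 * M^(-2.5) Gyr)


t = 10 * M^(-2.5) = 10 * 19.4^(-2.5) = 0.006

0.006 Gyr


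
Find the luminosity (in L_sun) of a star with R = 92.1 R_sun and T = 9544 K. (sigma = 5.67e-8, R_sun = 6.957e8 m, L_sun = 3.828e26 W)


R = 92.1 * 6.957e8 m = 6.407397e+10 m. L = 4*pi*R^2*sigma*T^4 = 4*pi*(6.407397e+10)^2 * 5.67e-8 * 9544^4 = 2.427045469e+31 W. L/L_sun = 2.427045469e+31 / 3.828e26 = 63402.4417

63402.4417 L_sun


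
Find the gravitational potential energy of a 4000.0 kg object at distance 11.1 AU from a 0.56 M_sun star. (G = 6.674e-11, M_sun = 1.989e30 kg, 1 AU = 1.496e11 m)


M = 0.56 * 1.989e30 kg = 1.11384e+30 kg; r = 11.1 AU * 1.496e11 m/AU = 1.66056e+12 m. U = -GM*m/r = -(6.674e-11 * 1.11384e+30 * 4000.0) / 1.66056e+12 = -1.791e+11

-1.791e+11 J


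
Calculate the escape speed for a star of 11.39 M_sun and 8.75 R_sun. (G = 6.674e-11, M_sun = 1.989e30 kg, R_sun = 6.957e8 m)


M = 11.39 * 1.989e30 kg = 2.265471e+31 kg; R = 8.75 * 6.957e8 m = 6.087375e+09 m. v_esc = sqrt(2GM/R) = sqrt(2 * 6.674e-11 * 2.265471e+31 / 6.087375e+09) = 704810.4335

704810.4335 m/s


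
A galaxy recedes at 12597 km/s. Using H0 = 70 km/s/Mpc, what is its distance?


d = v / H0 = 12597 / 70 = 179.9571

179.9571 Mpc


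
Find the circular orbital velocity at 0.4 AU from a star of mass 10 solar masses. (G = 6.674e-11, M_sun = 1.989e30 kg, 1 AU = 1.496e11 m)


v = sqrt(GM/r) = sqrt(6.674e-11 * 1.989e+31 / 5.984e+10) = 148941.1491

148941.1491 m/s


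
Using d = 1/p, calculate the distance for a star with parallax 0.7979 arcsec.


d = 1/p = 1/0.7979 = 1.2533

1.2533 pc


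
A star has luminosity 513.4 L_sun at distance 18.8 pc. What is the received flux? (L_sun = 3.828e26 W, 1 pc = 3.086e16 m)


F = L / (4*pi*d^2) = 1.965e+29 / (4*pi*(5.802e+17)^2) = 4.646e-08

4.646e-08 W/m^2


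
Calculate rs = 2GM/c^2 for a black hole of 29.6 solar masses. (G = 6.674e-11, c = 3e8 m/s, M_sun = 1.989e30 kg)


M = 29.6 * 1.989e30 kg = 5.88744e+31 kg. rs = 2GM/c^2 = 2 * 6.674e-11 * 5.88744e+31 / (3e8)^2 = 87317.2768

87317.2768 m


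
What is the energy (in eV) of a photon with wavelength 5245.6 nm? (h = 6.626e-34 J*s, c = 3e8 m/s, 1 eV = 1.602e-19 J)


E = hc/lambda = 6.626e-34 * 3e8 / 5.246e-06 = 3.789e-20 J = 0.2365 eV

0.2365 eV


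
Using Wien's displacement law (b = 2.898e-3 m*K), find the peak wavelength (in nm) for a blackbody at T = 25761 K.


lam_max = b / T = 2.898e-3 / 25761 = 1.125e-07 m = 112.4956 nm

112.4956 nm


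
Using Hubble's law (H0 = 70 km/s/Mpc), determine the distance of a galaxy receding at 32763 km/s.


d = v / H0 = 32763 / 70 = 468.0429

468.0429 Mpc


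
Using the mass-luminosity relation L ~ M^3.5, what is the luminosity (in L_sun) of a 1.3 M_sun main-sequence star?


L/L_sun = (M/M_sun)^3.5 = 1.3^3.5 = 2.505

2.505 L_sun


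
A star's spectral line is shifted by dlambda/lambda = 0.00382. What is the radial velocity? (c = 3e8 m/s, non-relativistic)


v = (dlambda/lambda) * c = 0.00382 * 3e8 = 1.146e+06

1.146e+06 m/s


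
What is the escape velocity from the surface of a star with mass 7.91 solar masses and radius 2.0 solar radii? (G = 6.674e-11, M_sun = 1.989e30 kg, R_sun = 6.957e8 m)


M = 7.91 * 1.989e30 kg = 1.573299e+31 kg; R = 2.0 * 6.957e8 m = 1.3914e+09 m. v_esc = sqrt(2GM/R) = sqrt(2 * 6.674e-11 * 1.573299e+31 / 1.3914e+09) = 1.229e+06

1.229e+06 m/s


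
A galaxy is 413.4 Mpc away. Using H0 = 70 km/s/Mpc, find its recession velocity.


v = H0 * d = 70 * 413.4 = 28938.0

28938.0 km/s


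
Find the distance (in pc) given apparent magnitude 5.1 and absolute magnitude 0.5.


d = 10^((m - M + 5)/5) = 10^((5.1 - 0.5 + 5)/5) = 83.1764

83.1764 pc


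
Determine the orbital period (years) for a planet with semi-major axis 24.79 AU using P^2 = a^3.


P = a^(3/2) = 24.79^1.5 = 123.4283

123.4283 years


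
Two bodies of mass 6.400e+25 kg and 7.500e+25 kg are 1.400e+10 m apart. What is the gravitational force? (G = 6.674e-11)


F = G*m1*m2/r^2 = 6.674e-11 * 6.400e+25 * 7.500e+25 / (1.400e+10)^2 = 6.674e-11 * 4.800e+51 / 1.960e+20 = 1.634e+21

1.634e+21 N


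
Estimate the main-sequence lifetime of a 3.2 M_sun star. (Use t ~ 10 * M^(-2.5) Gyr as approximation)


t = 10 * M^(-2.5) = 10 * 3.2^(-2.5) = 0.5459

0.5459 Gyr


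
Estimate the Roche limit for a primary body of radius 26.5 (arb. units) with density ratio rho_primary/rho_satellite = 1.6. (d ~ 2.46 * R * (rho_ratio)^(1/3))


d_Roche = 2.46 * 26.5 * 1.6^(1/3) = 76.2467

76.2467


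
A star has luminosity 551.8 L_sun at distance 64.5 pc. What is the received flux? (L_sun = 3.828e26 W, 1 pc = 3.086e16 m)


F = L / (4*pi*d^2) = 2.112e+29 / (4*pi*(1.990e+18)^2) = 4.243e-09

4.243e-09 W/m^2


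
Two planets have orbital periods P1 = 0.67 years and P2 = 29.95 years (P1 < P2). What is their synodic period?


1/P_syn = |1/P1 - 1/P2| = |1/0.67 - 1/29.95| => P_syn = 0.6853

0.6853 years


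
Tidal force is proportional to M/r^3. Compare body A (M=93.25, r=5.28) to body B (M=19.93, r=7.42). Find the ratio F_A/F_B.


Ratio = (M1/r1^3) / (M2/r2^3) = (93.25/5.28^3) / (19.93/7.42^3) = 12.9853

12.9853


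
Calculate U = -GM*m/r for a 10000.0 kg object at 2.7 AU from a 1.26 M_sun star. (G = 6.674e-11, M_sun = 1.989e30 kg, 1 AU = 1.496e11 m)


M = 1.26 * 1.989e30 kg = 2.50614e+30 kg; r = 2.7 AU * 1.496e11 m/AU = 4.0392e+11 m. U = -GM*m/r = -(6.674e-11 * 2.50614e+30 * 10000.0) / 4.0392e+11 = -4.141e+12

-4.141e+12 J


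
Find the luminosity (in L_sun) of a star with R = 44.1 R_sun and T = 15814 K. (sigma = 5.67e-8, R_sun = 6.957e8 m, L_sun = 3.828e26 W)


R = 44.1 * 6.957e8 m = 3.068037e+10 m. L = 4*pi*R^2*sigma*T^4 = 4*pi*(3.068037e+10)^2 * 5.67e-8 * 15814^4 = 4.194508187e+31 W. L/L_sun = 4.194508187e+31 / 3.828e26 = 109574.4041

109574.4041 L_sun


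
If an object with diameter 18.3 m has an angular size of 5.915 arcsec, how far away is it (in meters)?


D = size / theta_rad, theta_rad = 5.915 * pi/(180*3600) = 2.868e-05, D = 638148.0903

638148.0903 m


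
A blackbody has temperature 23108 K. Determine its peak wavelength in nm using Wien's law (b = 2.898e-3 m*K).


lam_max = b / T = 2.898e-3 / 23108 = 1.254e-07 m = 125.4111 nm

125.4111 nm


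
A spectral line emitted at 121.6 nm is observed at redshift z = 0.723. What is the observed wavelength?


lam_obs = lam_emit * (1 + z) = 121.6 * (1 + 0.723) = 209.5168

209.5168 nm


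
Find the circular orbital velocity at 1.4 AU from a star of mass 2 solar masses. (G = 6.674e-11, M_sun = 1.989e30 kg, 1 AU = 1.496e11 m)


v = sqrt(GM/r) = sqrt(6.674e-11 * 3.978e+30 / 2.094e+11) = 35603.7445

35603.7445 m/s


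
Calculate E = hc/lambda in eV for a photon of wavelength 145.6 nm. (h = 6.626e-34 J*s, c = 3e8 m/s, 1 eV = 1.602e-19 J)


E = hc/lambda = 6.626e-34 * 3e8 / 1.456e-07 = 1.365e-18 J = 8.5221 eV

8.5221 eV


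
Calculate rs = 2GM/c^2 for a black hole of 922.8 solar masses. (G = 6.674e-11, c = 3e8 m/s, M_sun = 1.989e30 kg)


M = 922.8 * 1.989e30 kg = 1.8354492e+33 kg. rs = 2GM/c^2 = 2 * 6.674e-11 * 1.8354492e+33 / (3e8)^2 = 2.722e+06

2.722e+06 m


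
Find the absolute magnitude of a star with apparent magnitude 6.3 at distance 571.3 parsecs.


M = m - 5*log10(d) + 5 = 6.3 - 5*log10(571.3) + 5 = -2.4843

-2.4843


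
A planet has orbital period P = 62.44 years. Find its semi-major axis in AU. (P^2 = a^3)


a = P^(2/3) = 62.44^(2/3) = 15.7389

15.7389 AU


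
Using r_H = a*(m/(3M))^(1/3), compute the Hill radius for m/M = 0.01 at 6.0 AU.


r_H = a * (m/3M)^(1/3) = 6.0 * (0.01/3)^(1/3) = 0.8963

0.8963 AU


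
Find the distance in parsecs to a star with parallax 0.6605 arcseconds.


d = 1/p = 1/0.6605 = 1.514

1.514 pc


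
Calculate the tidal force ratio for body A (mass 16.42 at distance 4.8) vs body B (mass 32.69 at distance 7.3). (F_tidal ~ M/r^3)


Ratio = (M1/r1^3) / (M2/r2^3) = (16.42/4.8^3) / (32.69/7.3^3) = 1.7669

1.7669


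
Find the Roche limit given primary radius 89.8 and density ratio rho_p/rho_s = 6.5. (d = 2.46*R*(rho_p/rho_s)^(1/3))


d_Roche = 2.46 * 89.8 * 6.5^(1/3) = 412.2708

412.2708


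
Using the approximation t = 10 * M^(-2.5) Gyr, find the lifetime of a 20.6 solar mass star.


t = 10 * M^(-2.5) = 10 * 20.6^(-2.5) = 0.0052

0.0052 Gyr


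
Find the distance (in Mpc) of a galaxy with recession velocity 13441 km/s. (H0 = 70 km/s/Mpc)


d = v / H0 = 13441 / 70 = 192.0143

192.0143 Mpc


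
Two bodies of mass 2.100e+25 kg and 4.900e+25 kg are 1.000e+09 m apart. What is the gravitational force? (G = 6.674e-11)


F = G*m1*m2/r^2 = 6.674e-11 * 2.100e+25 * 4.900e+25 / (1.000e+09)^2 = 6.674e-11 * 1.029e+51 / 1.000e+18 = 6.868e+22

6.868e+22 N


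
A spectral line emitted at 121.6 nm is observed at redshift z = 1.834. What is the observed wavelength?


lam_obs = lam_emit * (1 + z) = 121.6 * (1 + 1.834) = 344.6144

344.6144 nm


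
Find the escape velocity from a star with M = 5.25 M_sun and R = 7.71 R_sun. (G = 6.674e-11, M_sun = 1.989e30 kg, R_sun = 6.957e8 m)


M = 5.25 * 1.989e30 kg = 1.044225e+31 kg; R = 7.71 * 6.957e8 m = 5.363847e+09 m. v_esc = sqrt(2GM/R) = sqrt(2 * 6.674e-11 * 1.044225e+31 / 5.363847e+09) = 509761.4055

509761.4055 m/s


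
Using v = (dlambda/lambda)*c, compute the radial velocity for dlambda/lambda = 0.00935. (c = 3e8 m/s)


v = (dlambda/lambda) * c = 0.00935 * 3e8 = 2.805e+06

2.805e+06 m/s


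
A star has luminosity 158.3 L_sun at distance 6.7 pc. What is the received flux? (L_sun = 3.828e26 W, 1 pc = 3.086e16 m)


F = L / (4*pi*d^2) = 6.060e+28 / (4*pi*(2.068e+17)^2) = 1.128e-07

1.128e-07 W/m^2


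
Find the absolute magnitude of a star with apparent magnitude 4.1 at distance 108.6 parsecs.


M = m - 5*log10(d) + 5 = 4.1 - 5*log10(108.6) + 5 = -1.0791

-1.0791


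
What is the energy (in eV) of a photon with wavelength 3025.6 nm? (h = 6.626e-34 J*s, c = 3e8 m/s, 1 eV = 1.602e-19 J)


E = hc/lambda = 6.626e-34 * 3e8 / 3.026e-06 = 6.570e-20 J = 0.4101 eV

0.4101 eV


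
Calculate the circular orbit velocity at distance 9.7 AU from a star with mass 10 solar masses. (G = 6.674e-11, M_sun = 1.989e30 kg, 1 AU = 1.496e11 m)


v = sqrt(GM/r) = sqrt(6.674e-11 * 1.989e+31 / 1.451e+12) = 30245.3649

30245.3649 m/s


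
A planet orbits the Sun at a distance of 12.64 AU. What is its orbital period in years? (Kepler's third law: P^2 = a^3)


P = a^(3/2) = 12.64^1.5 = 44.9387

44.9387 years


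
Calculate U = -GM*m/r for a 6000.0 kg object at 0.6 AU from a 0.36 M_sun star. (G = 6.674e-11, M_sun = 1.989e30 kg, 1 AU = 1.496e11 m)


M = 0.36 * 1.989e30 kg = 7.1604e+29 kg; r = 0.6 AU * 1.496e11 m/AU = 8.976e+10 m. U = -GM*m/r = -(6.674e-11 * 7.1604e+29 * 6000.0) / 8.976e+10 = -3.194e+12

-3.194e+12 J


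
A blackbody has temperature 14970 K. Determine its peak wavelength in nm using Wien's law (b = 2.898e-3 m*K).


lam_max = b / T = 2.898e-3 / 14970 = 1.936e-07 m = 193.5872 nm

193.5872 nm


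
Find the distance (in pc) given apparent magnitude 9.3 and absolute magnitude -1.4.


d = 10^((m - M + 5)/5) = 10^((9.3 - -1.4 + 5)/5) = 1380.3843

1380.3843 pc


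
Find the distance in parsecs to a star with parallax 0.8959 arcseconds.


d = 1/p = 1/0.8959 = 1.1162

1.1162 pc


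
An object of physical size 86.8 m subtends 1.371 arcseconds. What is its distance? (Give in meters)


D = size / theta_rad, theta_rad = 1.371 * pi/(180*3600) = 6.647e-06, D = 1.306e+07

1.306e+07 m


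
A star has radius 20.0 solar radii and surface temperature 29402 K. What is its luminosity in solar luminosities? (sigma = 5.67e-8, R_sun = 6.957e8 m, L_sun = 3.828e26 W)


R = 20.0 * 6.957e8 m = 1.3914e+10 m. L = 4*pi*R^2*sigma*T^4 = 4*pi*(1.3914e+10)^2 * 5.67e-8 * 29402^4 = 1.030871217e+32 W. L/L_sun = 1.030871217e+32 / 3.828e26 = 269297.6012

269297.6012 L_sun


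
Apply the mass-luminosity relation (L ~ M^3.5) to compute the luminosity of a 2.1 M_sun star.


L/L_sun = (M/M_sun)^3.5 = 2.1^3.5 = 13.4205

13.4205 L_sun


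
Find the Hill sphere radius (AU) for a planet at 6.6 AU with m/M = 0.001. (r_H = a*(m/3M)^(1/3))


r_H = a * (m/3M)^(1/3) = 6.6 * (0.001/3)^(1/3) = 0.4576

0.4576 AU


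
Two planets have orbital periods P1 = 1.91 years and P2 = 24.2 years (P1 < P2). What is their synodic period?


1/P_syn = |1/P1 - 1/P2| = |1/1.91 - 1/24.2| => P_syn = 2.0737

2.0737 years


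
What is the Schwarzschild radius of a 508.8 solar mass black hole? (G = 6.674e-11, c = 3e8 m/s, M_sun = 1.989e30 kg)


M = 508.8 * 1.989e30 kg = 1.0120032e+33 kg. rs = 2GM/c^2 = 2 * 6.674e-11 * 1.0120032e+33 / (3e8)^2 = 1.501e+06

1.501e+06 m


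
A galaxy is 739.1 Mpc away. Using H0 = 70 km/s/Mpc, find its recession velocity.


v = H0 * d = 70 * 739.1 = 51737.0

51737.0 km/s


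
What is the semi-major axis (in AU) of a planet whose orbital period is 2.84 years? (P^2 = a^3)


a = P^(2/3) = 2.84^(2/3) = 2.0055

2.0055 AU


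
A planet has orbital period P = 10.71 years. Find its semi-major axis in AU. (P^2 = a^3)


a = P^(2/3) = 10.71^(2/3) = 4.8588

4.8588 AU


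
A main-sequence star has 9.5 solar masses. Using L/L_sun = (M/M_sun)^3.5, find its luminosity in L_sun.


L/L_sun = (M/M_sun)^3.5 = 9.5^3.5 = 2642.6072

2642.6072 L_sun


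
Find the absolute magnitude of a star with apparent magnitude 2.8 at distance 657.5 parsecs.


M = m - 5*log10(d) + 5 = 2.8 - 5*log10(657.5) + 5 = -6.2895

-6.2895


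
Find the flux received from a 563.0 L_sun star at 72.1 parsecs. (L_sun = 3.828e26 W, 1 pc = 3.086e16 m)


F = L / (4*pi*d^2) = 2.155e+29 / (4*pi*(2.225e+18)^2) = 3.464e-09

3.464e-09 W/m^2


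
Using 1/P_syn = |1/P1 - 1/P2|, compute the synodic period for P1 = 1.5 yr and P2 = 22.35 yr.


1/P_syn = |1/P1 - 1/P2| = |1/1.5 - 1/22.35| => P_syn = 1.6079

1.6079 years


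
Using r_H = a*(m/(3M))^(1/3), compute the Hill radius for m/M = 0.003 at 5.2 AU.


r_H = a * (m/3M)^(1/3) = 5.2 * (0.003/3)^(1/3) = 0.52

0.52 AU


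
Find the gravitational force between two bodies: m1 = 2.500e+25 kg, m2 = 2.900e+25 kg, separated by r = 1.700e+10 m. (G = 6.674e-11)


F = G*m1*m2/r^2 = 6.674e-11 * 2.500e+25 * 2.900e+25 / (1.700e+10)^2 = 6.674e-11 * 7.250e+50 / 2.890e+20 = 1.674e+20

1.674e+20 N


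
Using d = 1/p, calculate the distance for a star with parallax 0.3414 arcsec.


d = 1/p = 1/0.3414 = 2.9291

2.9291 pc


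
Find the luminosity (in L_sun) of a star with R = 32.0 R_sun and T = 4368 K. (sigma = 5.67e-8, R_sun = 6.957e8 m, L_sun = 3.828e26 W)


R = 32.0 * 6.957e8 m = 2.22624e+10 m. L = 4*pi*R^2*sigma*T^4 = 4*pi*(2.22624e+10)^2 * 5.67e-8 * 4368^4 = 1.285486159e+29 W. L/L_sun = 1.285486159e+29 / 3.828e26 = 335.8114

335.8114 L_sun


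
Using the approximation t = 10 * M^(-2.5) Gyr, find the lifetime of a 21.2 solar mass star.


t = 10 * M^(-2.5) = 10 * 21.2^(-2.5) = 0.0048

0.0048 Gyr


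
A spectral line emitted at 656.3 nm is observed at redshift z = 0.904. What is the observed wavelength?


lam_obs = lam_emit * (1 + z) = 656.3 * (1 + 0.904) = 1249.5952

1249.5952 nm


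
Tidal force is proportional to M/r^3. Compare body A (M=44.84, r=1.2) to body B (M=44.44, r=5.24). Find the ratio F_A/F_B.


Ratio = (M1/r1^3) / (M2/r2^3) = (44.84/1.2^3) / (44.44/5.24^3) = 84.0121

84.0121


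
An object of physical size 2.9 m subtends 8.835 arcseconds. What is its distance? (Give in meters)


D = size / theta_rad, theta_rad = 8.835 * pi/(180*3600) = 4.283e-05, D = 67704.3507

67704.3507 m


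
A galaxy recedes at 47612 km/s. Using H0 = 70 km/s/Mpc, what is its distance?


d = v / H0 = 47612 / 70 = 680.1714

680.1714 Mpc


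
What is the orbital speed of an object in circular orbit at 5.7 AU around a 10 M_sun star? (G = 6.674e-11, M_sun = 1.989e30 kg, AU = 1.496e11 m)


v = sqrt(GM/r) = sqrt(6.674e-11 * 1.989e+31 / 8.527e+11) = 39455.4743

39455.4743 m/s


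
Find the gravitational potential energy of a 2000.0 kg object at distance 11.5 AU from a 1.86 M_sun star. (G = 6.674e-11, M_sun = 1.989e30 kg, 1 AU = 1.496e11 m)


M = 1.86 * 1.989e30 kg = 3.69954e+30 kg; r = 11.5 AU * 1.496e11 m/AU = 1.7204e+12 m. U = -GM*m/r = -(6.674e-11 * 3.69954e+30 * 2000.0) / 1.7204e+12 = -2.870e+11

-2.870e+11 J


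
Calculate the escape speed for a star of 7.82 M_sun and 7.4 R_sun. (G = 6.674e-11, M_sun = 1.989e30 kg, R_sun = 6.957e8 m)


M = 7.82 * 1.989e30 kg = 1.555398e+31 kg; R = 7.4 * 6.957e8 m = 5.14818e+09 m. v_esc = sqrt(2GM/R) = sqrt(2 * 6.674e-11 * 1.555398e+31 / 5.14818e+09) = 635041.3511

635041.3511 m/s


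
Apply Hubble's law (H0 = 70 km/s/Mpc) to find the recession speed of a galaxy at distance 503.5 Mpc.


v = H0 * d = 70 * 503.5 = 35245.0

35245.0 km/s


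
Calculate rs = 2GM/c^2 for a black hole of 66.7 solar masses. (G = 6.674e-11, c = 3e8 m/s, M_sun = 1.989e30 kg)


M = 66.7 * 1.989e30 kg = 1.326663e+32 kg. rs = 2GM/c^2 = 2 * 6.674e-11 * 1.326663e+32 / (3e8)^2 = 196758.8636

196758.8636 m


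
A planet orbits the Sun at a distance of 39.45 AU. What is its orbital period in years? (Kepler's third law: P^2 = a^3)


P = a^(3/2) = 39.45^1.5 = 247.7824

247.7824 years


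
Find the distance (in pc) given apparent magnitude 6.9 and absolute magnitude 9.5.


d = 10^((m - M + 5)/5) = 10^((6.9 - 9.5 + 5)/5) = 3.02

3.02 pc


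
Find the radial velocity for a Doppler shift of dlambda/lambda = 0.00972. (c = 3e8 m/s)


v = (dlambda/lambda) * c = 0.00972 * 3e8 = 2.916e+06

2.916e+06 m/s


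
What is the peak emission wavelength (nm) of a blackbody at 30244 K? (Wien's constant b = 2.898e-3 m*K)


lam_max = b / T = 2.898e-3 / 30244 = 9.582e-08 m = 95.8207 nm

95.8207 nm


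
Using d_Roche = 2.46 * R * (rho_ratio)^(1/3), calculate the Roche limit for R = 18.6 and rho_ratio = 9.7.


d_Roche = 2.46 * 18.6 * 9.7^(1/3) = 97.5825

97.5825


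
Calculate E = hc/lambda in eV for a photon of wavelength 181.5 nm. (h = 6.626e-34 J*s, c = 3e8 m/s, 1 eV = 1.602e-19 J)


E = hc/lambda = 6.626e-34 * 3e8 / 1.815e-07 = 1.095e-18 J = 6.8365 eV

6.8365 eV


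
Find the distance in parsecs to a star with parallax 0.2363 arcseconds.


d = 1/p = 1/0.2363 = 4.2319

4.2319 pc


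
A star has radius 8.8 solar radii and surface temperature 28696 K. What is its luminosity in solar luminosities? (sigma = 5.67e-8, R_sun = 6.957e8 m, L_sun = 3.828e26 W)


R = 8.8 * 6.957e8 m = 6.12216e+09 m. L = 4*pi*R^2*sigma*T^4 = 4*pi*(6.12216e+09)^2 * 5.67e-8 * 28696^4 = 1.810871896e+31 W. L/L_sun = 1.810871896e+31 / 3.828e26 = 47305.9534

47305.9534 L_sun


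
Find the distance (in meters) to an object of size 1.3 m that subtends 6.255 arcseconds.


D = size / theta_rad, theta_rad = 6.255 * pi/(180*3600) = 3.033e-05, D = 42868.7847

42868.7847 m


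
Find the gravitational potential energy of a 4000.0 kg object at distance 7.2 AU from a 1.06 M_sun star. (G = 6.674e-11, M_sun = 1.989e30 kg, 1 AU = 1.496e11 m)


M = 1.06 * 1.989e30 kg = 2.10834e+30 kg; r = 7.2 AU * 1.496e11 m/AU = 1.07712e+12 m. U = -GM*m/r = -(6.674e-11 * 2.10834e+30 * 4000.0) / 1.07712e+12 = -5.225e+11

-5.225e+11 J


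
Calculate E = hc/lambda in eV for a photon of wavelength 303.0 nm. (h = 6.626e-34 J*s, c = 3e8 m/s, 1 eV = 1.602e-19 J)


E = hc/lambda = 6.626e-34 * 3e8 / 3.030e-07 = 6.560e-19 J = 4.0951 eV

4.0951 eV


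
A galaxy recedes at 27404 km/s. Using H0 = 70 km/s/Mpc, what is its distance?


d = v / H0 = 27404 / 70 = 391.4857

391.4857 Mpc


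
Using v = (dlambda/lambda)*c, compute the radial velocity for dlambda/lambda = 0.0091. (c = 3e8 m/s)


v = (dlambda/lambda) * c = 0.0091 * 3e8 = 2.730e+06

2.730e+06 m/s


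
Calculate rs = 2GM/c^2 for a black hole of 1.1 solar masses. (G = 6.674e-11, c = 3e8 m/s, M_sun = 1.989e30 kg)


M = 1.1 * 1.989e30 kg = 2.1879e+30 kg. rs = 2GM/c^2 = 2 * 6.674e-11 * 2.1879e+30 / (3e8)^2 = 3244.8988

3244.8988 m


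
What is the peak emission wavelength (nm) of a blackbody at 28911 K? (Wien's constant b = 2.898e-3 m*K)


lam_max = b / T = 2.898e-3 / 28911 = 1.002e-07 m = 100.2387 nm

100.2387 nm


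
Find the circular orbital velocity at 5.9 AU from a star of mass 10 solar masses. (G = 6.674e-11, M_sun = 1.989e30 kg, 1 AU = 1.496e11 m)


v = sqrt(GM/r) = sqrt(6.674e-11 * 1.989e+31 / 8.826e+11) = 38780.972

38780.972 m/s


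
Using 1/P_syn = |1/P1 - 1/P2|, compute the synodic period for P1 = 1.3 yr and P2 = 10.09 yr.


1/P_syn = |1/P1 - 1/P2| = |1/1.3 - 1/10.09| => P_syn = 1.4923

1.4923 years


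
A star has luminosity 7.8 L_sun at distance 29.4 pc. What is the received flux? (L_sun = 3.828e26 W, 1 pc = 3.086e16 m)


F = L / (4*pi*d^2) = 2.986e+27 / (4*pi*(9.073e+17)^2) = 2.886e-10

2.886e-10 W/m^2


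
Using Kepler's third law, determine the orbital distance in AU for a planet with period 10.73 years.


a = P^(2/3) = 10.73^(2/3) = 4.8648

4.8648 AU


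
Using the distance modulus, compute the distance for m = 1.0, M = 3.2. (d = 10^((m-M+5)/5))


d = 10^((m - M + 5)/5) = 10^((1.0 - 3.2 + 5)/5) = 3.6308

3.6308 pc


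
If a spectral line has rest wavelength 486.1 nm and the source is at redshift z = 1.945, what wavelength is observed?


lam_obs = lam_emit * (1 + z) = 486.1 * (1 + 1.945) = 1431.5645

1431.5645 nm


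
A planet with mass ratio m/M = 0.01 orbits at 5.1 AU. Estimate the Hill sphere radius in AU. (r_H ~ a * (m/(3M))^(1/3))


r_H = a * (m/3M)^(1/3) = 5.1 * (0.01/3)^(1/3) = 0.7618

0.7618 AU


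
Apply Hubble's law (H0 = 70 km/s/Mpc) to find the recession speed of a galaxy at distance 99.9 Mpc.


v = H0 * d = 70 * 99.9 = 6993.0

6993.0 km/s


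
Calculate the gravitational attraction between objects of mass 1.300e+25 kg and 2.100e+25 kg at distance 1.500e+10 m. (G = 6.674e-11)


F = G*m1*m2/r^2 = 6.674e-11 * 1.300e+25 * 2.100e+25 / (1.500e+10)^2 = 6.674e-11 * 2.730e+50 / 2.250e+20 = 8.098e+19

8.098e+19 N


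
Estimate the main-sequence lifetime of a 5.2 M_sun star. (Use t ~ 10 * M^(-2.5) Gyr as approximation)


t = 10 * M^(-2.5) = 10 * 5.2^(-2.5) = 0.1622

0.1622 Gyr


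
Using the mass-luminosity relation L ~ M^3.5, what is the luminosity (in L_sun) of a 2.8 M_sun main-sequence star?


L/L_sun = (M/M_sun)^3.5 = 2.8^3.5 = 36.7327

36.7327 L_sun


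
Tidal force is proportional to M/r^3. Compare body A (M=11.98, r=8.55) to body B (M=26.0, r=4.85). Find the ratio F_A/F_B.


Ratio = (M1/r1^3) / (M2/r2^3) = (11.98/8.55^3) / (26.0/4.85^3) = 0.0841

0.0841


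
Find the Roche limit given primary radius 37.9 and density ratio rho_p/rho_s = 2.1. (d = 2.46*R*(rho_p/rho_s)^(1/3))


d_Roche = 2.46 * 37.9 * 2.1^(1/3) = 119.3935

119.3935


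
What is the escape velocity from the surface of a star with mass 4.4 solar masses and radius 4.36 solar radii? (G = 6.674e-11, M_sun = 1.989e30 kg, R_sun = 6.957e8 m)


M = 4.4 * 1.989e30 kg = 8.7516e+30 kg; R = 4.36 * 6.957e8 m = 3.033252e+09 m. v_esc = sqrt(2GM/R) = sqrt(2 * 6.674e-11 * 8.7516e+30 / 3.033252e+09) = 620579.7248

620579.7248 m/s


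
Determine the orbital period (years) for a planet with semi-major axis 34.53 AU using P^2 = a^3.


P = a^(3/2) = 34.53^1.5 = 202.906

202.906 years


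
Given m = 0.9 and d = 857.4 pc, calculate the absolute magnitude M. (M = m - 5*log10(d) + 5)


M = m - 5*log10(d) + 5 = 0.9 - 5*log10(857.4) + 5 = -8.7659

-8.7659


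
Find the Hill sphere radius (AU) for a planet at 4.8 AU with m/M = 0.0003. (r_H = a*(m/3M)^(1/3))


r_H = a * (m/3M)^(1/3) = 4.8 * (0.0003/3)^(1/3) = 0.2228

0.2228 AU


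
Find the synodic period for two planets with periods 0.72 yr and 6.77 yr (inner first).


1/P_syn = |1/P1 - 1/P2| = |1/0.72 - 1/6.77| => P_syn = 0.8057

0.8057 years


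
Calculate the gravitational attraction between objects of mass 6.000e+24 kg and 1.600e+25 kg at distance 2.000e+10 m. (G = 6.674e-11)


F = G*m1*m2/r^2 = 6.674e-11 * 6.000e+24 * 1.600e+25 / (2.000e+10)^2 = 6.674e-11 * 9.600e+49 / 4.000e+20 = 1.602e+19

1.602e+19 N


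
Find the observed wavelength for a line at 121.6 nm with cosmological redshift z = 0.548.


lam_obs = lam_emit * (1 + z) = 121.6 * (1 + 0.548) = 188.2368

188.2368 nm


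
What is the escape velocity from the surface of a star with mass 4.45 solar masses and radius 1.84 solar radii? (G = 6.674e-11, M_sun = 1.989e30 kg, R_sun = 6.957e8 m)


M = 4.45 * 1.989e30 kg = 8.85105e+30 kg; R = 1.84 * 6.957e8 m = 1.280088e+09 m. v_esc = sqrt(2GM/R) = sqrt(2 * 6.674e-11 * 8.85105e+30 / 1.280088e+09) = 960695.1161

960695.1161 m/s


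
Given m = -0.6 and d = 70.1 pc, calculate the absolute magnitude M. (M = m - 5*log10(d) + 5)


M = m - 5*log10(d) + 5 = -0.6 - 5*log10(70.1) + 5 = -4.8286

-4.8286


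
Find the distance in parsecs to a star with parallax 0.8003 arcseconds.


d = 1/p = 1/0.8003 = 1.2495

1.2495 pc


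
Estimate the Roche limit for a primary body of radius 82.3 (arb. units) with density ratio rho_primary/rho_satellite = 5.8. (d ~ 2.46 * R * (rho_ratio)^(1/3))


d_Roche = 2.46 * 82.3 * 5.8^(1/3) = 363.7566

363.7566


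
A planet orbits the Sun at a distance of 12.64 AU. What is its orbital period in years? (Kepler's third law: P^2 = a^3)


P = a^(3/2) = 12.64^1.5 = 44.9387

44.9387 years


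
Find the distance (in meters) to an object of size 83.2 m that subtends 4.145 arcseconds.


D = size / theta_rad, theta_rad = 4.145 * pi/(180*3600) = 2.010e-05, D = 4.140e+06

4.140e+06 m


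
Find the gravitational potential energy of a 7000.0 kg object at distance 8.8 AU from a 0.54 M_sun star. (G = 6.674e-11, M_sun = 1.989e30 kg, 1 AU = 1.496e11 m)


M = 0.54 * 1.989e30 kg = 1.07406e+30 kg; r = 8.8 AU * 1.496e11 m/AU = 1.31648e+12 m. U = -GM*m/r = -(6.674e-11 * 1.07406e+30 * 7000.0) / 1.31648e+12 = -3.812e+11

-3.812e+11 J


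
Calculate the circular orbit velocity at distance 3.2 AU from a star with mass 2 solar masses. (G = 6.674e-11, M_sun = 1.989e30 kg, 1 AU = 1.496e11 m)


v = sqrt(GM/r) = sqrt(6.674e-11 * 3.978e+30 / 4.787e+11) = 23549.6634

23549.6634 m/s


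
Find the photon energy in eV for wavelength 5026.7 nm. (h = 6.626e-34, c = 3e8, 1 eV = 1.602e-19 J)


E = hc/lambda = 6.626e-34 * 3e8 / 5.027e-06 = 3.954e-20 J = 0.2468 eV

0.2468 eV


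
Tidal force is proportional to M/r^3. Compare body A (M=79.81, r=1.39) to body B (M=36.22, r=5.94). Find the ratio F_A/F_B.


Ratio = (M1/r1^3) / (M2/r2^3) = (79.81/1.39^3) / (36.22/5.94^3) = 171.9586

171.9586


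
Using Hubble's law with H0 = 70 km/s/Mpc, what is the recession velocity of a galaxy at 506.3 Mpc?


v = H0 * d = 70 * 506.3 = 35441.0

35441.0 km/s


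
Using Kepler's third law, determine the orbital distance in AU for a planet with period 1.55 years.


a = P^(2/3) = 1.55^(2/3) = 1.3393

1.3393 AU


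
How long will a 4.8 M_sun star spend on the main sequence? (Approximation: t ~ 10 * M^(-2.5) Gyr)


t = 10 * M^(-2.5) = 10 * 4.8^(-2.5) = 0.1981

0.1981 Gyr


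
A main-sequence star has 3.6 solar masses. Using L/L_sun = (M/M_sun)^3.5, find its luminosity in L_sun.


L/L_sun = (M/M_sun)^3.5 = 3.6^3.5 = 88.5235

88.5235 L_sun


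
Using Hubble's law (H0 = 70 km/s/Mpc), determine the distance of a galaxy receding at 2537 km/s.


d = v / H0 = 2537 / 70 = 36.2429

36.2429 Mpc


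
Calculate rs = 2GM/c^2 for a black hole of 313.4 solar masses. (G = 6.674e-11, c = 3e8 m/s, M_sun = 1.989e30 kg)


M = 313.4 * 1.989e30 kg = 6.233526e+32 kg. rs = 2GM/c^2 = 2 * 6.674e-11 * 6.233526e+32 / (3e8)^2 = 924501.1672

924501.1672 m


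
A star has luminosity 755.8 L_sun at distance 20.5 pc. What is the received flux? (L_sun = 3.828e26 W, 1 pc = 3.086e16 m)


F = L / (4*pi*d^2) = 2.893e+29 / (4*pi*(6.326e+17)^2) = 5.753e-08

5.753e-08 W/m^2


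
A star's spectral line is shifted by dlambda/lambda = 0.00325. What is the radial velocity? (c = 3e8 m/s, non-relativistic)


v = (dlambda/lambda) * c = 0.00325 * 3e8 = 975000.0

975000.0 m/s


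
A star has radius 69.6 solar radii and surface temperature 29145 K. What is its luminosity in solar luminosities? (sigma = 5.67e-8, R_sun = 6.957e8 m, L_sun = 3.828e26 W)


R = 69.6 * 6.957e8 m = 4.842072e+10 m. L = 4*pi*R^2*sigma*T^4 = 4*pi*(4.842072e+10)^2 * 5.67e-8 * 29145^4 = 1.205345768e+33 W. L/L_sun = 1.205345768e+33 / 3.828e26 = 3.149e+06

3.149e+06 L_sun


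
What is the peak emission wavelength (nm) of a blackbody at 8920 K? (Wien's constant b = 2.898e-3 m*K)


lam_max = b / T = 2.898e-3 / 8920 = 3.249e-07 m = 324.8879 nm

324.8879 nm


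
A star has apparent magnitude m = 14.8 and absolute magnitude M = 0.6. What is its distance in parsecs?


d = 10^((m - M + 5)/5) = 10^((14.8 - 0.6 + 5)/5) = 6918.3097

6918.3097 pc


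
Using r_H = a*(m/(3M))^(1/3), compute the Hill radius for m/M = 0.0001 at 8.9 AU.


r_H = a * (m/3M)^(1/3) = 8.9 * (0.0001/3)^(1/3) = 0.2864

0.2864 AU


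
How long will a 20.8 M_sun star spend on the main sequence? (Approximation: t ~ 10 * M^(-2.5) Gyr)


t = 10 * M^(-2.5) = 10 * 20.8^(-2.5) = 0.0051

0.0051 Gyr


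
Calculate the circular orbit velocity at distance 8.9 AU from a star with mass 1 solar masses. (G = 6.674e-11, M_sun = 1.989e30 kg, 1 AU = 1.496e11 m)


v = sqrt(GM/r) = sqrt(6.674e-11 * 1.989e+30 / 1.331e+12) = 9985.0373

9985.0373 m/s


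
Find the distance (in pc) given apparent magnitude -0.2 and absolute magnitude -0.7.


d = 10^((m - M + 5)/5) = 10^((-0.2 - -0.7 + 5)/5) = 12.5893

12.5893 pc


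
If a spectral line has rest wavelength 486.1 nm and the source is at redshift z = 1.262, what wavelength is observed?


lam_obs = lam_emit * (1 + z) = 486.1 * (1 + 1.262) = 1099.5582

1099.5582 nm


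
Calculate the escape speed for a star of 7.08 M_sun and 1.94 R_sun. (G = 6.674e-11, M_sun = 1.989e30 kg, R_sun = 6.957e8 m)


M = 7.08 * 1.989e30 kg = 1.408212e+31 kg; R = 1.94 * 6.957e8 m = 1.349658e+09 m. v_esc = sqrt(2GM/R) = sqrt(2 * 6.674e-11 * 1.408212e+31 / 1.349658e+09) = 1.180e+06

1.180e+06 m/s


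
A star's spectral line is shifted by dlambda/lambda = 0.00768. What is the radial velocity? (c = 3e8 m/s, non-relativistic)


v = (dlambda/lambda) * c = 0.00768 * 3e8 = 2.304e+06

2.304e+06 m/s


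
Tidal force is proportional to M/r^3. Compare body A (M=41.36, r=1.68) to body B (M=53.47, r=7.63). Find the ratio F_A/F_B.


Ratio = (M1/r1^3) / (M2/r2^3) = (41.36/1.68^3) / (53.47/7.63^3) = 72.463

72.463


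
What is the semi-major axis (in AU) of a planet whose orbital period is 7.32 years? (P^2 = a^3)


a = P^(2/3) = 7.32^(2/3) = 3.77

3.77 AU


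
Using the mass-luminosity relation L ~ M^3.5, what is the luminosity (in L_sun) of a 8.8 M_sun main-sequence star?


L/L_sun = (M/M_sun)^3.5 = 8.8^3.5 = 2021.5726

2021.5726 L_sun


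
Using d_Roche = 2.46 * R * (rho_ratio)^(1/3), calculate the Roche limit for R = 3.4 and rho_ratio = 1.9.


d_Roche = 2.46 * 3.4 * 1.9^(1/3) = 10.3593

10.3593


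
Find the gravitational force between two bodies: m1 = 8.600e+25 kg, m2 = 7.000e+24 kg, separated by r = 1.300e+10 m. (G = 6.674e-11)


F = G*m1*m2/r^2 = 6.674e-11 * 8.600e+25 * 7.000e+24 / (1.300e+10)^2 = 6.674e-11 * 6.020e+50 / 1.690e+20 = 2.377e+20

2.377e+20 N


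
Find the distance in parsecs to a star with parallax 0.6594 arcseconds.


d = 1/p = 1/0.6594 = 1.5165

1.5165 pc


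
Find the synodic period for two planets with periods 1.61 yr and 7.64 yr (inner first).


1/P_syn = |1/P1 - 1/P2| = |1/1.61 - 1/7.64| => P_syn = 2.0399

2.0399 years


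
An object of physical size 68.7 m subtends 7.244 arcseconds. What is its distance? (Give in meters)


D = size / theta_rad, theta_rad = 7.244 * pi/(180*3600) = 3.512e-05, D = 1.956e+06

1.956e+06 m


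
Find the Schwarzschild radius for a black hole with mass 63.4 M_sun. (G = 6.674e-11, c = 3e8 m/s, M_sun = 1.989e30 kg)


M = 63.4 * 1.989e30 kg = 1.261026e+32 kg. rs = 2GM/c^2 = 2 * 6.674e-11 * 1.261026e+32 / (3e8)^2 = 187024.1672

187024.1672 m


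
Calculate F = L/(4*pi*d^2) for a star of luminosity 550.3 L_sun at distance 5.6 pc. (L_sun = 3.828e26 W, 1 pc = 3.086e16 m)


F = L / (4*pi*d^2) = 2.107e+29 / (4*pi*(1.728e+17)^2) = 5.613e-07

5.613e-07 W/m^2


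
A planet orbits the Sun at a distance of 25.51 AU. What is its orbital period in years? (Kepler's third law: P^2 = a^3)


P = a^(3/2) = 25.51^1.5 = 128.8444

128.8444 years


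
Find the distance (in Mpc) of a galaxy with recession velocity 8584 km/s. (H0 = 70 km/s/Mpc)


d = v / H0 = 8584 / 70 = 122.6286

122.6286 Mpc


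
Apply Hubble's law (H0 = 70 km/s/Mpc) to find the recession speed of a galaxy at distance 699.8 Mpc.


v = H0 * d = 70 * 699.8 = 48986.0

48986.0 km/s


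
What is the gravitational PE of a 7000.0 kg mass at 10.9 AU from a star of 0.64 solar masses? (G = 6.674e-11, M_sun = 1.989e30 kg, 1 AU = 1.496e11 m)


M = 0.64 * 1.989e30 kg = 1.27296e+30 kg; r = 10.9 AU * 1.496e11 m/AU = 1.63064e+12 m. U = -GM*m/r = -(6.674e-11 * 1.27296e+30 * 7000.0) / 1.63064e+12 = -3.647e+11

-3.647e+11 J
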